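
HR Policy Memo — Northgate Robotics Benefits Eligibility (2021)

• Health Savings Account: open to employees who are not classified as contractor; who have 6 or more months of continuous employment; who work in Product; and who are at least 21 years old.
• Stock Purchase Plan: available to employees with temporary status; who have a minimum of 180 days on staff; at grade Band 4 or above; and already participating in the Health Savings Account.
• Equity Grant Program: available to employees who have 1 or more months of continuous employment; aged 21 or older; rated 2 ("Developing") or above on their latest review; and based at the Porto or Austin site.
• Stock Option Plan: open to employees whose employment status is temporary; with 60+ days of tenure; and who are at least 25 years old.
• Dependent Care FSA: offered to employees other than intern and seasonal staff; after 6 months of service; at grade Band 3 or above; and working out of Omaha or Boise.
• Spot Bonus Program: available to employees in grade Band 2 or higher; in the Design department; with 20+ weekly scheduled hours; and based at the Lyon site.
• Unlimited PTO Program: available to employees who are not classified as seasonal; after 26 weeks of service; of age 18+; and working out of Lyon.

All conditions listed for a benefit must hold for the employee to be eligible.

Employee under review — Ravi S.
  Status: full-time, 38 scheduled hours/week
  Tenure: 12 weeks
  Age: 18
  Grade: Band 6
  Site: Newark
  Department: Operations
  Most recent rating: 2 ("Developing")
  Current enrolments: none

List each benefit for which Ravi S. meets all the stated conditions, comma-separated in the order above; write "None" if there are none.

Health Savings Account — status full-time ✓ (not excluded); service 12 weeks < 6 months (≈180 days) ✗ → not eligible.
Stock Purchase Plan — status full-time ✗ (requires temporary) → not eligible.
Equity Grant Program — service 12 weeks ≥ 1 month (≈30 days) ✓; age 18 < 21 ✗ → not eligible.
Stock Option Plan — status full-time ✗ (requires temporary) → not eligible.
Dependent Care FSA — status full-time ✓ (not excluded); service 12 weeks < 6 months (≈180 days) ✗ → not eligible.
Spot Bonus Program — grade Band 6 ≥ Band 2 ✓; dept Operations ✗ → not eligible.
Unlimited PTO Program — status full-time ✓ (not excluded); service 12 weeks < 26 weeks ✗ → not eligible.

None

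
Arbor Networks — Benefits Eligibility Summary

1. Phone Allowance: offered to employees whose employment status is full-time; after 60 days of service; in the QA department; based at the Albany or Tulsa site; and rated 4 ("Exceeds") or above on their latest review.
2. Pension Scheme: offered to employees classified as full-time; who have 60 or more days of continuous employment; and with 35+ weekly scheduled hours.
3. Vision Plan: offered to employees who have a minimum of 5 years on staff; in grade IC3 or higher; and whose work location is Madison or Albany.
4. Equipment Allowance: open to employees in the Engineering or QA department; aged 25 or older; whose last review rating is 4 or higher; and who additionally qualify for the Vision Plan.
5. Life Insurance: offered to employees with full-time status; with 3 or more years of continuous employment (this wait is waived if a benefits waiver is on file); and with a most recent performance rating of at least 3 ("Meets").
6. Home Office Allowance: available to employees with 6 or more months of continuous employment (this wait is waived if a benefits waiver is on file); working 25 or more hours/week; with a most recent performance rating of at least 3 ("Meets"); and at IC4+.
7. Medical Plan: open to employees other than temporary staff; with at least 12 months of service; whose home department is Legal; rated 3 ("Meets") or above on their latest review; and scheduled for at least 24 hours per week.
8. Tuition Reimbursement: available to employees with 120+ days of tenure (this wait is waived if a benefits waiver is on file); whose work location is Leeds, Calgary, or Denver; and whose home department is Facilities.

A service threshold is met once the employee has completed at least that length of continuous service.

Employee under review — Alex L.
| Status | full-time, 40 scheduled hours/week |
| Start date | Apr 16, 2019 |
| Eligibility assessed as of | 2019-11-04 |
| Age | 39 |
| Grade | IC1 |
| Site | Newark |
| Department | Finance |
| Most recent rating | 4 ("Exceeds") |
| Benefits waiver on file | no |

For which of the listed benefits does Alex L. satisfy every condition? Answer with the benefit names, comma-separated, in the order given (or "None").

Pension Scheme

Service from Apr 16, 2019 to 2019-11-04: 202 days.
Phone Allowance — status full-time ✓; service 202 days ≥ 60 days ✓; dept Finance ✗ → not eligible.
Pension Scheme — status full-time ✓; service 202 days ≥ 60 days ✓; 40 hrs/wk ≥ 35 ✓ → eligible.
Vision Plan — service 202 days < 5 years (≈1825 days) ✗ → not eligible.
Equipment Allowance — dept Finance ✗ → not eligible.
Life Insurance — status full-time ✓; no waiver, service 202 days < 3 years (≈1095 days) ✗ → not eligible.
Home Office Allowance — no waiver, service 202 days ≥ 6 months (≈180 days) ✓; 40 hrs/wk ≥ 25 ✓; rating 4 ≥ 3 ✓; grade IC1 < IC4 ✗ → not eligible.
Medical Plan — status full-time ✓ (not excluded); service 202 days < 12 months (≈360 days) ✗ → not eligible.
Tuition Reimbursement — no waiver, service 202 days ≥ 120 days ✓; site Newark ✗ (not Leeds, Calgary, or Denver) → not eligible.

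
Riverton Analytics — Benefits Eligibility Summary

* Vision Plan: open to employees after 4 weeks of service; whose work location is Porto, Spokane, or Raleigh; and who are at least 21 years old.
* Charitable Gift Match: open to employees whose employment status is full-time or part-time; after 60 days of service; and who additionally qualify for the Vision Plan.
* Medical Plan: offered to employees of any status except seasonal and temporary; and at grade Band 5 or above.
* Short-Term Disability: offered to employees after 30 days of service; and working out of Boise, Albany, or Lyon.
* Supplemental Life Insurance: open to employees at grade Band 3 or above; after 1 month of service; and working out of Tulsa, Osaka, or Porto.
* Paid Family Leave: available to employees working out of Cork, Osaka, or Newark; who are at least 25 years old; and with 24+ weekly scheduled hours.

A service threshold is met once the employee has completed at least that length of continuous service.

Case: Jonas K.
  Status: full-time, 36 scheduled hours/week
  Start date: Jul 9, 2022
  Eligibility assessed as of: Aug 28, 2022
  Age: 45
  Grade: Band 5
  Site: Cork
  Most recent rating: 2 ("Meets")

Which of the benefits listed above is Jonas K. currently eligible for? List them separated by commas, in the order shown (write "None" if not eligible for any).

Medical Plan, Paid Family Leave

Service from Jul 9, 2022 to Aug 28, 2022: 50 days.
Vision Plan — service 50 days ≥ 4 weeks (≈28 days) ✓; site Cork ✗ (not Porto, Spokane, or Raleigh) → not eligible.
Charitable Gift Match — status full-time ✓; service 50 days < 60 days ✗ → not eligible.
Medical Plan — status full-time ✓ (not excluded); grade Band 5 ≥ Band 5 ✓ → eligible.
Short-Term Disability — service 50 days ≥ 30 days ✓; site Cork ✗ (not Boise, Albany, or Lyon) → not eligible.
Supplemental Life Insurance — grade Band 5 ≥ Band 3 ✓; service 50 days ≥ 1 month (≈30 days) ✓; site Cork ✗ (not Tulsa, Osaka, or Porto) → not eligible.
Paid Family Leave — site Cork ✓; age 45 ≥ 25 ✓; 36 hrs/wk ≥ 24 ✓ → eligible.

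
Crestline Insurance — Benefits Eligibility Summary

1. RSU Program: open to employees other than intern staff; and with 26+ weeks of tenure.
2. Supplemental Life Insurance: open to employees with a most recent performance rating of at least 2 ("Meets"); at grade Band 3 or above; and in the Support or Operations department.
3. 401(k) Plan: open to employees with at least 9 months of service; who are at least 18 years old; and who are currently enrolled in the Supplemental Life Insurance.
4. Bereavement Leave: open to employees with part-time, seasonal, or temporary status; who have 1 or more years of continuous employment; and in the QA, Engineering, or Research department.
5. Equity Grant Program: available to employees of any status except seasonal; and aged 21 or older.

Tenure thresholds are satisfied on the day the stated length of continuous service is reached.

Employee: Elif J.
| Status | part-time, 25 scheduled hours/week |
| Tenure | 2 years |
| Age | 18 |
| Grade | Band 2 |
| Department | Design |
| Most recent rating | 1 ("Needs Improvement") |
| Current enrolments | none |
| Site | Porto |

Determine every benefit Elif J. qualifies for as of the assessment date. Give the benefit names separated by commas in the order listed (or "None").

RSU Program — status part-time ✓ (not excluded); service 2 years ≥ 26 weeks (≈182 days) ✓ → eligible.
Supplemental Life Insurance — rating 1 < 2 ✗ → not eligible.
401(k) Plan — service 2 years ≥ 9 months (≈270 days) ✓; age 18 ≥ 18 ✓; not enrolled in Supplemental Life Insurance ✗ → not eligible.
Bereavement Leave — status part-time ✓; service 2 years ≥ 1 year ✓; dept Design ✗ → not eligible.
Equity Grant Program — status part-time ✓ (not excluded); age 18 < 21 ✗ → not eligible.

RSU Program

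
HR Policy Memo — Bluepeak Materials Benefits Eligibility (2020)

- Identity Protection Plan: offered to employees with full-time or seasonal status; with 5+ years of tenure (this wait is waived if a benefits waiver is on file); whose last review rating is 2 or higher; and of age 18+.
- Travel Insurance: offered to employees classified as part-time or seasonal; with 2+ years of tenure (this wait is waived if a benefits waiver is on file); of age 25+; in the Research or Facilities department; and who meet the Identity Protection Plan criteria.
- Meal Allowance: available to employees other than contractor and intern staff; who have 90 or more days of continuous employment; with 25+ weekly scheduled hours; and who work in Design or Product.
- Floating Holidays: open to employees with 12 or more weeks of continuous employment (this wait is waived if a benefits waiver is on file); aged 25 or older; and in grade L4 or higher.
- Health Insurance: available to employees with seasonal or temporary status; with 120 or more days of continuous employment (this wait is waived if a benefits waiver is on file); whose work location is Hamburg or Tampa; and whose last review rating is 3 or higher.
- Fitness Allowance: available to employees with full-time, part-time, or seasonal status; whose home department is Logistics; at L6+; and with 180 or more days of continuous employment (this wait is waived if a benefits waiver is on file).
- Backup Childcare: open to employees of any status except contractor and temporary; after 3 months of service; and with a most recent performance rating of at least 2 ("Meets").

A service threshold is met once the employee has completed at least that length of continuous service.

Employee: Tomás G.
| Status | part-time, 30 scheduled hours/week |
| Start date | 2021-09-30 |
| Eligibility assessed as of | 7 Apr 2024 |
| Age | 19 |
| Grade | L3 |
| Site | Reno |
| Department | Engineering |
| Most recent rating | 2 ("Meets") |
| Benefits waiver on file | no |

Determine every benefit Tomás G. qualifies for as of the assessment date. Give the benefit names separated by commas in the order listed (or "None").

Backup Childcare

Service from 2021-09-30 to 7 Apr 2024: 920 days.
Identity Protection Plan — status part-time ✗ (requires full-time or seasonal) → not eligible.
Travel Insurance — status part-time ✓; no waiver, service 920 days ≥ 2 years (≈730 days) ✓; age 19 < 25 ✗ → not eligible.
Meal Allowance — status part-time ✓ (not excluded); service 920 days ≥ 90 days ✓; 30 hrs/wk ≥ 25 ✓; dept Engineering ✗ → not eligible.
Floating Holidays — no waiver, service 920 days ≥ 12 weeks (≈84 days) ✓; age 19 < 25 ✗ → not eligible.
Health Insurance — status part-time ✗ (requires seasonal or temporary) → not eligible.
Fitness Allowance — status part-time ✓; dept Engineering ✗ → not eligible.
Backup Childcare — status part-time ✓ (not excluded); service 920 days ≥ 3 months (≈90 days) ✓; rating 2 ≥ 2 ✓ → eligible.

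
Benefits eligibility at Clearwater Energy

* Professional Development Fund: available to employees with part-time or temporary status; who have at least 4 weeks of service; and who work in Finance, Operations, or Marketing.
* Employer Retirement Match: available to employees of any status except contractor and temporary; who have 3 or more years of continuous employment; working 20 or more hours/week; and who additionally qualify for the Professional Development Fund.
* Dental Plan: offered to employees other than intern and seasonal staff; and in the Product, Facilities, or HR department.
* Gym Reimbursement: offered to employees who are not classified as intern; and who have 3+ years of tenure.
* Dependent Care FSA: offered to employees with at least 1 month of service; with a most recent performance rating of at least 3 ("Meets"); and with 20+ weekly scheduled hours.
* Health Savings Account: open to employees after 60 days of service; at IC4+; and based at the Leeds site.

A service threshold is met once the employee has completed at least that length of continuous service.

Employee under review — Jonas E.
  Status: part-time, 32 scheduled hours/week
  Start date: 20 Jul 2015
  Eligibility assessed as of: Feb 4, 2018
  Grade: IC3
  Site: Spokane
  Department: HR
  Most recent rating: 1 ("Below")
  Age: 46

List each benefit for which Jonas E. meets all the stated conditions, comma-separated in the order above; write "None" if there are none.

Service from 20 Jul 2015 to Feb 4, 2018: 930 days.
Professional Development Fund — status part-time ✓; service 930 days ≥ 4 weeks (≈28 days) ✓; dept HR ✗ → not eligible.
Employer Retirement Match — status part-time ✓ (not excluded); service 930 days < 3 years (≈1095 days) ✗ → not eligible.
Dental Plan — status part-time ✓ (not excluded); dept HR ✓ → eligible.
Gym Reimbursement — status part-time ✓ (not excluded); service 930 days < 3 years (≈1095 days) ✗ → not eligible.
Dependent Care FSA — service 930 days ≥ 1 month (≈30 days) ✓; rating 1 < 3 ✗ → not eligible.
Health Savings Account — service 930 days ≥ 60 days ✓; grade IC3 < IC4 ✗ → not eligible.

Dental Plan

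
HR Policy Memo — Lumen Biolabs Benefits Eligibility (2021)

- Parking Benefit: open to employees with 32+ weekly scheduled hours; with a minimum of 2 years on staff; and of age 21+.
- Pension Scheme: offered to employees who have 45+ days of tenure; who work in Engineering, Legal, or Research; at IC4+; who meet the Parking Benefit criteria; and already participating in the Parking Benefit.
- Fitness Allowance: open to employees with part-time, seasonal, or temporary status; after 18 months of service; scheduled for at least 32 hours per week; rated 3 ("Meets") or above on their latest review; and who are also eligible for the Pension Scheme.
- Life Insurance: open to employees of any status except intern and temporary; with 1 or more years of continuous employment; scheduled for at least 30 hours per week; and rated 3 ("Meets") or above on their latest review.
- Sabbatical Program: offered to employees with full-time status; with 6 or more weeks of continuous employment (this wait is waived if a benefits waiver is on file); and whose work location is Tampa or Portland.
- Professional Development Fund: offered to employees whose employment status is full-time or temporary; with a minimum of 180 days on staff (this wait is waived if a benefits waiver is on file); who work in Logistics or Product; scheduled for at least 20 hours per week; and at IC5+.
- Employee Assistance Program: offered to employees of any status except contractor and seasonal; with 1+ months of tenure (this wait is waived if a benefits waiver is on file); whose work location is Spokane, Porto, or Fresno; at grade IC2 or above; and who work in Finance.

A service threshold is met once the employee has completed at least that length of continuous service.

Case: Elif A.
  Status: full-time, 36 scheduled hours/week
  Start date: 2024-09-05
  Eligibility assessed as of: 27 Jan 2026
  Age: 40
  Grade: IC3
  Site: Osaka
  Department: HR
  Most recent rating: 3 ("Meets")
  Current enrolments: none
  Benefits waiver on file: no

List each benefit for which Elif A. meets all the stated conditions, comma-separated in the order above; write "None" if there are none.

Life Insurance

Service from 2024-09-05 to 27 Jan 2026: 509 days.
Parking Benefit — 36 hrs/wk ≥ 32 ✓; service 509 days < 2 years (≈730 days) ✗ → not eligible.
Pension Scheme — service 509 days ≥ 45 days ✓; dept HR ✗ → not eligible.
Fitness Allowance — status full-time ✗ (requires part-time, seasonal, or temporary) → not eligible.
Life Insurance — status full-time ✓ (not excluded); service 509 days ≥ 1 year (≈365 days) ✓; 36 hrs/wk ≥ 30 ✓; rating 3 ≥ 3 ✓ → eligible.
Sabbatical Program — status full-time ✓; no waiver, service 509 days ≥ 6 weeks (≈42 days) ✓; site Osaka ✗ (not Tampa or Portland) → not eligible.
Professional Development Fund — status full-time ✓; no waiver, service 509 days ≥ 180 days ✓; dept HR ✗ → not eligible.
Employee Assistance Program — status full-time ✓ (not excluded); no waiver, service 509 days ≥ 1 month (≈30 days) ✓; site Osaka ✗ (not Spokane, Porto, or Fresno) → not eligible.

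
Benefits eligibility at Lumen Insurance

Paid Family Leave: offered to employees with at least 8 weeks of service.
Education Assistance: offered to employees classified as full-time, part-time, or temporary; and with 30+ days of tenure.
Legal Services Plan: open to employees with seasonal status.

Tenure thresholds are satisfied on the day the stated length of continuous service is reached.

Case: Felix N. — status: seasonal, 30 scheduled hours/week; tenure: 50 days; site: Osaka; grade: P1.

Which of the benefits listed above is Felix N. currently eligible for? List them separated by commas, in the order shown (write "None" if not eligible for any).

Paid Family Leave — service 50 days < 8 weeks (≈56 days) ✗ → not eligible.
Education Assistance — status seasonal ✗ (requires full-time, part-time, or temporary) → not eligible.
Legal Services Plan — status seasonal ✓ → eligible.

Legal Services Plan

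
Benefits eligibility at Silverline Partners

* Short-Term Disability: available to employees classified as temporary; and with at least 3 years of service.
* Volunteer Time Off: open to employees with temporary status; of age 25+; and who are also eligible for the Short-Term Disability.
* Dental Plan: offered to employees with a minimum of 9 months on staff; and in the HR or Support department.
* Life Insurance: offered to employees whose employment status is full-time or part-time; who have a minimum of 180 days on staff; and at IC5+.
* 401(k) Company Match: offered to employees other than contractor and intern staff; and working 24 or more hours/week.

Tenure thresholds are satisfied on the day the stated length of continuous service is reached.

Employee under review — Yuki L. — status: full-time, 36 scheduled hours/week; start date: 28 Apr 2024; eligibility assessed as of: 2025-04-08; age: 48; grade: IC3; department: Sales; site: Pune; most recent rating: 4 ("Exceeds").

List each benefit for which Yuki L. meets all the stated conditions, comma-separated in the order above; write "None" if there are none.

401(k) Company Match

Service from 28 Apr 2024 to 2025-04-08: 345 days.
Short-Term Disability — status full-time ✗ (requires temporary) → not eligible.
Volunteer Time Off — status full-time ✗ (requires temporary) → not eligible.
Dental Plan — service 345 days ≥ 9 months (≈270 days) ✓; dept Sales ✗ → not eligible.
Life Insurance — status full-time ✓; service 345 days ≥ 180 days ✓; grade IC3 < IC5 ✗ → not eligible.
401(k) Company Match — status full-time ✓ (not excluded); 36 hrs/wk ≥ 24 ✓ → eligible.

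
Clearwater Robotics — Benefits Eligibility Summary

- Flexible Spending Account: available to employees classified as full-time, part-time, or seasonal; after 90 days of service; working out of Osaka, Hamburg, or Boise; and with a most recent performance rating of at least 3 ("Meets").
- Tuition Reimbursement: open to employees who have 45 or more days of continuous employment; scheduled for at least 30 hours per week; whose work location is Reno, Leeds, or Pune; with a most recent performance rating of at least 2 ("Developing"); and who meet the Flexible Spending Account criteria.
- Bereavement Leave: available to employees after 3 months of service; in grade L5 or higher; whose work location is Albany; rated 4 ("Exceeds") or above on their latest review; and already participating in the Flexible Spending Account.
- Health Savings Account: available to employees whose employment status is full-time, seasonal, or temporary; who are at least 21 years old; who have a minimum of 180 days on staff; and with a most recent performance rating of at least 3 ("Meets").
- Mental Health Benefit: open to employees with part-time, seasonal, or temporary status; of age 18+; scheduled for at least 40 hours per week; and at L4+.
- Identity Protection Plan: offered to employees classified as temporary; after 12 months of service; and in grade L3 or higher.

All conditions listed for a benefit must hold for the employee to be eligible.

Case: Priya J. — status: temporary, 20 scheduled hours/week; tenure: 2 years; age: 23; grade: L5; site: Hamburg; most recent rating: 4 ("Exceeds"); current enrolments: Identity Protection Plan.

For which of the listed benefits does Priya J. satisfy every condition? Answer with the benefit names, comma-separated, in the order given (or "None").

Health Savings Account, Identity Protection Plan

Flexible Spending Account — status temporary ✗ (requires full-time, part-time, or seasonal) → not eligible.
Tuition Reimbursement — service 2 years ≥ 45 days ✓; 20 hrs/wk < 30 ✗ → not eligible.
Bereavement Leave — service 2 years ≥ 3 months (≈90 days) ✓; grade L5 ≥ L5 ✓; site Hamburg ✗ (not Albany) → not eligible.
Health Savings Account — status temporary ✓; age 23 ≥ 21 ✓; service 2 years ≥ 180 days ✓; rating 4 ≥ 3 ✓ → eligible.
Mental Health Benefit — status temporary ✓; age 23 ≥ 18 ✓; 20 hrs/wk < 40 ✗ → not eligible.
Identity Protection Plan — status temporary ✓; service 2 years ≥ 12 months (≈360 days) ✓; grade L5 ≥ L3 ✓ → eligible.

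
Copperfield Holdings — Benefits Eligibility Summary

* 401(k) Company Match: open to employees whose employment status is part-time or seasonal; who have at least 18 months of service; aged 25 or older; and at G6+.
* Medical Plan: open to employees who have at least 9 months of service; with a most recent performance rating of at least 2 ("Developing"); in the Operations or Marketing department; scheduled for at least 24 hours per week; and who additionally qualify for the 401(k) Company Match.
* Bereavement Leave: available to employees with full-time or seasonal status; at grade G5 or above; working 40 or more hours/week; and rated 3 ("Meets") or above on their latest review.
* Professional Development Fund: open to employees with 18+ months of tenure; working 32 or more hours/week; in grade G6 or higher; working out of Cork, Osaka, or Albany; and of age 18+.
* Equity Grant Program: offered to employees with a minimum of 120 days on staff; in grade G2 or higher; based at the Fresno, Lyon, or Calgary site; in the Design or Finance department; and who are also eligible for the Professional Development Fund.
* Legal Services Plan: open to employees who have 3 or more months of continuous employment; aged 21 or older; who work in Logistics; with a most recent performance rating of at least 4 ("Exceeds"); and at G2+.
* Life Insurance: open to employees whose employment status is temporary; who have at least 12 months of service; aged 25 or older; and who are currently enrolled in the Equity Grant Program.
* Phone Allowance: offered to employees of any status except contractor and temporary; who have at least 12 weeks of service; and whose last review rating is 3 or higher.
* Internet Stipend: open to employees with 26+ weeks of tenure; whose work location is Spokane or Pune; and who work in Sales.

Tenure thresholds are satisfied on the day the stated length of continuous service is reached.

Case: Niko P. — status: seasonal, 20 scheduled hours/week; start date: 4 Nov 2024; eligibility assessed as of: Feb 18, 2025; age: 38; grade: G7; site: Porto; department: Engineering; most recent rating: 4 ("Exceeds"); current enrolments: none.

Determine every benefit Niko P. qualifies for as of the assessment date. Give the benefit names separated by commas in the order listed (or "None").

Service from 4 Nov 2024 to Feb 18, 2025: 106 days.
401(k) Company Match — status seasonal ✓; service 106 days < 18 months (≈540 days) ✗ → not eligible.
Medical Plan — service 106 days < 9 months (≈270 days) ✗ → not eligible.
Bereavement Leave — status seasonal ✓; grade G7 ≥ G5 ✓; 20 hrs/wk < 40 ✗ → not eligible.
Professional Development Fund — service 106 days < 18 months (≈540 days) ✗ → not eligible.
Equity Grant Program — service 106 days < 120 days ✗ → not eligible.
Legal Services Plan — service 106 days ≥ 3 months (≈90 days) ✓; age 38 ≥ 21 ✓; dept Engineering ✗ → not eligible.
Life Insurance — status seasonal ✗ (requires temporary) → not eligible.
Phone Allowance — status seasonal ✓ (not excluded); service 106 days ≥ 12 weeks (≈84 days) ✓; rating 4 ≥ 3 ✓ → eligible.
Internet Stipend — service 106 days < 26 weeks (≈182 days) ✗ → not eligible.

Phone Allowance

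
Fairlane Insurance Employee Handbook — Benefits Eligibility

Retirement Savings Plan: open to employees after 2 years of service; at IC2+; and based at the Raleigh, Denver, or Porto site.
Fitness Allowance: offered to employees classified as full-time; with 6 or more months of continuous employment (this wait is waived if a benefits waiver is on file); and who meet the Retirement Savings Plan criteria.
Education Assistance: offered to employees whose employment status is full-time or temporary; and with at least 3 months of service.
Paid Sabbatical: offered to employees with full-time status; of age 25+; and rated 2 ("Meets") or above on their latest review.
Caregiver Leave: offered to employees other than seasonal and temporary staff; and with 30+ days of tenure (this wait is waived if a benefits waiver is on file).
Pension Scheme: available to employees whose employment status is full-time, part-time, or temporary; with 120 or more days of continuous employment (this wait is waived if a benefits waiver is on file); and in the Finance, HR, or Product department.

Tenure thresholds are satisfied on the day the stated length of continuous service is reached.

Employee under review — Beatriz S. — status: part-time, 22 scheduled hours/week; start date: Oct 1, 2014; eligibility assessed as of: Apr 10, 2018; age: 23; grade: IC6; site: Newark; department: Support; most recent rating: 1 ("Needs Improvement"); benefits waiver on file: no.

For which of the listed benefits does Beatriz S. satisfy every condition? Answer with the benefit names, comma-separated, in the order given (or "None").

Caregiver Leave

Service from Oct 1, 2014 to Apr 10, 2018: 1287 days.
Retirement Savings Plan — service 1287 days ≥ 2 years (≈730 days) ✓; grade IC6 ≥ IC2 ✓; site Newark ✗ (not Raleigh, Denver, or Porto) → not eligible.
Fitness Allowance — status part-time ✗ (requires full-time) → not eligible.
Education Assistance — status part-time ✗ (requires full-time or temporary) → not eligible.
Paid Sabbatical — status part-time ✗ (requires full-time) → not eligible.
Caregiver Leave — status part-time ✓ (not excluded); no waiver, service 1287 days ≥ 30 days ✓ → eligible.
Pension Scheme — status part-time ✓; no waiver, service 1287 days ≥ 120 days ✓; dept Support ✗ → not eligible.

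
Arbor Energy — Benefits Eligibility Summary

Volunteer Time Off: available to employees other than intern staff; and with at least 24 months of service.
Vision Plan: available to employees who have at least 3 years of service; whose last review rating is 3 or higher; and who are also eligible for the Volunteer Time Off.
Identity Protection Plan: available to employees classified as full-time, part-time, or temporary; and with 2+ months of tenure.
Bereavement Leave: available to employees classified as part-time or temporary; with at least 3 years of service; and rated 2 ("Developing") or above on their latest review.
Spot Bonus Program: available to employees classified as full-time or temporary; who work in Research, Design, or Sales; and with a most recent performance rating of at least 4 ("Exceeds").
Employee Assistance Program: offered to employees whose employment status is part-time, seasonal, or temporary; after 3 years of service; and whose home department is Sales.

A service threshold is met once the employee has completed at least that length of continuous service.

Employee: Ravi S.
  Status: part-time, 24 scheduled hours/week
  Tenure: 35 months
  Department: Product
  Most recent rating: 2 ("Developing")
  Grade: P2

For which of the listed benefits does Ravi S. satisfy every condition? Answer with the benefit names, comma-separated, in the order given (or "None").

Volunteer Time Off, Identity Protection Plan

Volunteer Time Off — status part-time ✓ (not excluded); service 35 months ≥ 24 months ✓ → eligible.
Vision Plan — service 35 months < 3 years (≈1095 days) ✗ → not eligible.
Identity Protection Plan — status part-time ✓; service 35 months ≥ 2 months ✓ → eligible.
Bereavement Leave — status part-time ✓; service 35 months < 3 years (≈1095 days) ✗ → not eligible.
Spot Bonus Program — status part-time ✗ (requires full-time or temporary) → not eligible.
Employee Assistance Program — status part-time ✓; service 35 months < 3 years (≈1095 days) ✗ → not eligible.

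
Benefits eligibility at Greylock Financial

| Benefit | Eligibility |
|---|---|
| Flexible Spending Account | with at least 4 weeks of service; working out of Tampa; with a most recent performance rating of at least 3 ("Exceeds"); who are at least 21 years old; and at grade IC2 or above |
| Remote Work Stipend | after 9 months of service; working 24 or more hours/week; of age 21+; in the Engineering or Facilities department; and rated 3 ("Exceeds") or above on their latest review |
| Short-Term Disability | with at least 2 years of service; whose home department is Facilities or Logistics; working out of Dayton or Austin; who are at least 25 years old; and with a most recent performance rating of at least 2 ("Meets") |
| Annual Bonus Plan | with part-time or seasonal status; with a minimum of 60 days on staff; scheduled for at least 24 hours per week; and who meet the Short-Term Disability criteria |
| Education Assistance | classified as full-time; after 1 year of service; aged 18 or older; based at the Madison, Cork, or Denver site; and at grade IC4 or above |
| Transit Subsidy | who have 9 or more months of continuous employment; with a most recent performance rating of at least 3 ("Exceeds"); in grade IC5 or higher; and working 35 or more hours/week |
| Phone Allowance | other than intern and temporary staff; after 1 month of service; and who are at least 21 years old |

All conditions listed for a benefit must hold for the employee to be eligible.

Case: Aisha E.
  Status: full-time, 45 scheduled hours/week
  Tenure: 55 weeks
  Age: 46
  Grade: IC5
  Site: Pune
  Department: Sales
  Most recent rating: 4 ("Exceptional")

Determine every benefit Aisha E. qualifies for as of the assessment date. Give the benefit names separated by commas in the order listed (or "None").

Transit Subsidy, Phone Allowance

Flexible Spending Account — service 55 weeks ≥ 4 weeks ✓; site Pune ✗ (not Tampa) → not eligible.
Remote Work Stipend — service 55 weeks ≥ 9 months (≈270 days) ✓; 45 hrs/wk ≥ 24 ✓; age 46 ≥ 21 ✓; dept Sales ✗ → not eligible.
Short-Term Disability — service 55 weeks < 2 years (≈730 days) ✗ → not eligible.
Annual Bonus Plan — status full-time ✗ (requires part-time or seasonal) → not eligible.
Education Assistance — status full-time ✓; service 55 weeks ≥ 1 year (≈365 days) ✓; age 46 ≥ 18 ✓; site Pune ✗ (not Madison, Cork, or Denver) → not eligible.
Transit Subsidy — service 55 weeks ≥ 9 months (≈270 days) ✓; rating 4 ≥ 3 ✓; grade IC5 ≥ IC5 ✓; 45 hrs/wk ≥ 35 ✓ → eligible.
Phone Allowance — status full-time ✓ (not excluded); service 55 weeks ≥ 1 month (≈30 days) ✓; age 46 ≥ 21 ✓ → eligible.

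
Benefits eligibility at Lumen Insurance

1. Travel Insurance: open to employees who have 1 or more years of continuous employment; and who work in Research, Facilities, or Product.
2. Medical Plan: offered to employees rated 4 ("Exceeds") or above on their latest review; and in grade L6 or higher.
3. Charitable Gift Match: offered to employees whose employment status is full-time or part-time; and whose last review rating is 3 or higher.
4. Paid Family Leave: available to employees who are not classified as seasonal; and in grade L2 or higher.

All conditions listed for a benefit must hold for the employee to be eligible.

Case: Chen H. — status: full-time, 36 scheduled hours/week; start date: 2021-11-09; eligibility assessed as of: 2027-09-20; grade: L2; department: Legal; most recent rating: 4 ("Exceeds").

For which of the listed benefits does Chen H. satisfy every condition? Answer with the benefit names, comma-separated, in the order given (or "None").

Service from 2021-11-09 to 2027-09-20: 2141 days.
Travel Insurance — service 2141 days ≥ 1 year (≈365 days) ✓; dept Legal ✗ → not eligible.
Medical Plan — rating 4 ≥ 4 ✓; grade L2 < L6 ✗ → not eligible.
Charitable Gift Match — status full-time ✓; rating 4 ≥ 3 ✓ → eligible.
Paid Family Leave — status full-time ✓ (not excluded); grade L2 ≥ L2 ✓ → eligible.

Charitable Gift Match, Paid Family Leave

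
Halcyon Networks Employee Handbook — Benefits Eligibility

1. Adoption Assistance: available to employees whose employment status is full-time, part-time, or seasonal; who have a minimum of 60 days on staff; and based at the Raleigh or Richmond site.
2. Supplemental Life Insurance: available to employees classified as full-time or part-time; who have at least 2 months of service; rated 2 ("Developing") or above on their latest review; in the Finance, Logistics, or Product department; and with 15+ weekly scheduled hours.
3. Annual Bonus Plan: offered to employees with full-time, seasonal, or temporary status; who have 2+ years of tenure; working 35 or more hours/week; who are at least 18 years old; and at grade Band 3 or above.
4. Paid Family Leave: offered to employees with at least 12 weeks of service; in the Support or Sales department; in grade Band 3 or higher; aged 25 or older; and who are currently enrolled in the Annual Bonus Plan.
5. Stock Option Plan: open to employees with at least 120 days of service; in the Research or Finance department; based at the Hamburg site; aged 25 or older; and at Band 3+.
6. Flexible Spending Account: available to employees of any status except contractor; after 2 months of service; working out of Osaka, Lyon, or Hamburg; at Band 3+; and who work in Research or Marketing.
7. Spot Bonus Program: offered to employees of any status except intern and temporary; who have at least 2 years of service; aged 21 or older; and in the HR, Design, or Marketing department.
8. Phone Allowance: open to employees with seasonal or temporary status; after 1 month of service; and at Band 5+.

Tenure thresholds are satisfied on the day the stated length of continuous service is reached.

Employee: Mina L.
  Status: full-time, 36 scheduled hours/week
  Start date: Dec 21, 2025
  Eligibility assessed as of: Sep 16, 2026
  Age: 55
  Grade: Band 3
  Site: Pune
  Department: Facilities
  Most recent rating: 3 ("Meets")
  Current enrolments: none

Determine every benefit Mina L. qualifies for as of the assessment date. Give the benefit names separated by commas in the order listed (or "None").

None

Service from Dec 21, 2025 to Sep 16, 2026: 269 days.
Adoption Assistance — status full-time ✓; service 269 days ≥ 60 days ✓; site Pune ✗ (not Raleigh or Richmond) → not eligible.
Supplemental Life Insurance — status full-time ✓; service 269 days ≥ 2 months (≈60 days) ✓; rating 3 ≥ 2 ✓; dept Facilities ✗ → not eligible.
Annual Bonus Plan — status full-time ✓; service 269 days < 2 years (≈730 days) ✗ → not eligible.
Paid Family Leave — service 269 days ≥ 12 weeks (≈84 days) ✓; dept Facilities ✗ → not eligible.
Stock Option Plan — service 269 days ≥ 120 days ✓; dept Facilities ✗ → not eligible.
Flexible Spending Account — status full-time ✓ (not excluded); service 269 days ≥ 2 months (≈60 days) ✓; site Pune ✗ (not Osaka, Lyon, or Hamburg) → not eligible.
Spot Bonus Program — status full-time ✓ (not excluded); service 269 days < 2 years (≈730 days) ✗ → not eligible.
Phone Allowance — status full-time ✗ (requires seasonal or temporary) → not eligible.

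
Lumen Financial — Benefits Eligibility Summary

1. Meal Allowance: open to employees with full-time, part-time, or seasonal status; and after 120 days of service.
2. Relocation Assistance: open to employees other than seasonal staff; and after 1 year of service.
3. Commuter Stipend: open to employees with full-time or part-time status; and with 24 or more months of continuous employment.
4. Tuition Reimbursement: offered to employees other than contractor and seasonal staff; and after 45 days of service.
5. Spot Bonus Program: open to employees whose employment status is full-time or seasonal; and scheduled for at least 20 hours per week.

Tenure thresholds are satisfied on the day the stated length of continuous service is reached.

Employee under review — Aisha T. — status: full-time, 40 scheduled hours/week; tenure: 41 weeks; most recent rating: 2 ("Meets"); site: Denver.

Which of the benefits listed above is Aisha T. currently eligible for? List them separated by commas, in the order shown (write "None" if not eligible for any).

Meal Allowance, Tuition Reimbursement, Spot Bonus Program

Meal Allowance — status full-time ✓; service 41 weeks ≥ 120 days ✓ → eligible.
Relocation Assistance — status full-time ✓ (not excluded); service 41 weeks < 1 year (≈365 days) ✗ → not eligible.
Commuter Stipend — status full-time ✓; service 41 weeks < 24 months (≈720 days) ✗ → not eligible.
Tuition Reimbursement — status full-time ✓ (not excluded); service 41 weeks ≥ 45 days ✓ → eligible.
Spot Bonus Program — status full-time ✓; 40 hrs/wk ≥ 20 ✓ → eligible.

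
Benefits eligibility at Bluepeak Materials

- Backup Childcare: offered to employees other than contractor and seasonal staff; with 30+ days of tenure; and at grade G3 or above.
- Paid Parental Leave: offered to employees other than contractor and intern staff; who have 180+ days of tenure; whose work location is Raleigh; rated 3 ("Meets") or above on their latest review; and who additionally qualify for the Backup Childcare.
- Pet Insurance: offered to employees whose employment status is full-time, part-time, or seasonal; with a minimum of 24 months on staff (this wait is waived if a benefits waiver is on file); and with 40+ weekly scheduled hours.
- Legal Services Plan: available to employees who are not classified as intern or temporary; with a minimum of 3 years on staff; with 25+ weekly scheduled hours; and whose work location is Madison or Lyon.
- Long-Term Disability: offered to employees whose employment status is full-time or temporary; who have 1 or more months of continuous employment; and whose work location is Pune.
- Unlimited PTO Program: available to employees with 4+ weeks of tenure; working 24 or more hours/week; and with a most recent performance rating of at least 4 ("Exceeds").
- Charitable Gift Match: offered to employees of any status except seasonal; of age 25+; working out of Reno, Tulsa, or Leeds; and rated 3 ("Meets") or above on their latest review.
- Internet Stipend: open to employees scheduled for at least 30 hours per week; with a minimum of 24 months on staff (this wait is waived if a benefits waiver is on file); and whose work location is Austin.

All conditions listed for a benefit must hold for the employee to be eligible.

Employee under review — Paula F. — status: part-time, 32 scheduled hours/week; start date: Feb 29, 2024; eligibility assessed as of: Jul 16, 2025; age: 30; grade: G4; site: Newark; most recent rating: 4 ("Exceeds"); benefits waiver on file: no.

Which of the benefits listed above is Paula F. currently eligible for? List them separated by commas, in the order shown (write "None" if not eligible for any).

Backup Childcare, Unlimited PTO Program

Service from Feb 29, 2024 to Jul 16, 2025: 503 days.
Backup Childcare — status part-time ✓ (not excluded); service 503 days ≥ 30 days ✓; grade G4 ≥ G3 ✓ → eligible.
Paid Parental Leave — status part-time ✓ (not excluded); service 503 days ≥ 180 days ✓; site Newark ✗ (not Raleigh) → not eligible.
Pet Insurance — status part-time ✓; no waiver, service 503 days < 24 months (≈720 days) ✗ → not eligible.
Legal Services Plan — status part-time ✓ (not excluded); service 503 days < 3 years (≈1095 days) ✗ → not eligible.
Long-Term Disability — status part-time ✗ (requires full-time or temporary) → not eligible.
Unlimited PTO Program — service 503 days ≥ 4 weeks (≈28 days) ✓; 32 hrs/wk ≥ 24 ✓; rating 4 ≥ 4 ✓ → eligible.
Charitable Gift Match — status part-time ✓ (not excluded); age 30 ≥ 25 ✓; site Newark ✗ (not Reno, Tulsa, or Leeds) → not eligible.
Internet Stipend — 32 hrs/wk ≥ 30 ✓; no waiver, service 503 days < 24 months (≈720 days) ✗ → not eligible.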